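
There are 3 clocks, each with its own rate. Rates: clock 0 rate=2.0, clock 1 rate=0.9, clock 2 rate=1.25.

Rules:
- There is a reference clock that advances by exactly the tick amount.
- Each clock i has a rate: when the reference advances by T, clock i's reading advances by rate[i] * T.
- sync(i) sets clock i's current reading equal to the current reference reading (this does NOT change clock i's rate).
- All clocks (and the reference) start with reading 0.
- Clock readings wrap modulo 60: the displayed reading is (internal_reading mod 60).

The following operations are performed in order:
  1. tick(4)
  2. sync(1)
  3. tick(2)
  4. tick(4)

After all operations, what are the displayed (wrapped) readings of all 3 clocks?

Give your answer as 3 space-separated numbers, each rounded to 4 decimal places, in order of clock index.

After op 1 tick(4): ref=4.0000 raw=[8.0000 3.6000 5.0000]
After op 2 sync(1): ref=4.0000 raw=[8.0000 4.0000 5.0000]
After op 3 tick(2): ref=6.0000 raw=[12.0000 5.8000 7.5000]
After op 4 tick(4): ref=10.0000 raw=[20.0000 9.4000 12.5000]
Wrap final raw readings (mod 60): 20.0000 mod 60 = 20.0000; 9.4000 mod 60 = 9.4000; 12.5000 mod 60 = 12.5000

Answer: 20.0000 9.4000 12.5000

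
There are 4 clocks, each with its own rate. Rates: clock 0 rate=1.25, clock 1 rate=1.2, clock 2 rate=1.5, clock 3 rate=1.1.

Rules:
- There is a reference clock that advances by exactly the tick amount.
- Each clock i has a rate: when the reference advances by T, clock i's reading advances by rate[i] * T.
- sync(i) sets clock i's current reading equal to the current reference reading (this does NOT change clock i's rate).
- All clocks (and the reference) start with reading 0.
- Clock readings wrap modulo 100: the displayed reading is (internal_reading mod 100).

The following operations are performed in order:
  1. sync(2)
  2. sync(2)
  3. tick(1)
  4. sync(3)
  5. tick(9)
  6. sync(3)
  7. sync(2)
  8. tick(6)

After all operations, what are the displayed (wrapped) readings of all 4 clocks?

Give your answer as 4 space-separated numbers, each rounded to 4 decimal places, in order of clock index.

Answer: 20.0000 19.2000 19.0000 16.6000

Derivation:
After op 1 sync(2): ref=0.0000 raw=[0.0000 0.0000 0.0000 0.0000]
After op 2 sync(2): ref=0.0000 raw=[0.0000 0.0000 0.0000 0.0000]
After op 3 tick(1): ref=1.0000 raw=[1.2500 1.2000 1.5000 1.1000]
After op 4 sync(3): ref=1.0000 raw=[1.2500 1.2000 1.5000 1.0000]
After op 5 tick(9): ref=10.0000 raw=[12.5000 12.0000 15.0000 10.9000]
After op 6 sync(3): ref=10.0000 raw=[12.5000 12.0000 15.0000 10.0000]
After op 7 sync(2): ref=10.0000 raw=[12.5000 12.0000 10.0000 10.0000]
After op 8 tick(6): ref=16.0000 raw=[20.0000 19.2000 19.0000 16.6000]
Wrap final raw readings (mod 100): 20.0000 mod 100 = 20.0000; 19.2000 mod 100 = 19.2000; 19.0000 mod 100 = 19.0000; 16.6000 mod 100 = 16.6000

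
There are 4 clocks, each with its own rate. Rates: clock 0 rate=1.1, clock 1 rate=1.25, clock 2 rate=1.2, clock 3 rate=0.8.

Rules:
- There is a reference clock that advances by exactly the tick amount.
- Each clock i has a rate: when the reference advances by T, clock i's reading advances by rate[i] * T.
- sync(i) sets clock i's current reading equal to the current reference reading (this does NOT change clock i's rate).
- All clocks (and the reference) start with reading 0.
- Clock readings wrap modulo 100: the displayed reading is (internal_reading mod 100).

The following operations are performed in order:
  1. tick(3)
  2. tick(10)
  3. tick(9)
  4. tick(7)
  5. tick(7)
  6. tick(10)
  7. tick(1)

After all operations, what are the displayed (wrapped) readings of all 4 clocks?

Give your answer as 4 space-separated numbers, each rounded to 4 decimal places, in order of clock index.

Answer: 51.7000 58.7500 56.4000 37.6000

Derivation:
After op 1 tick(3): ref=3.0000 raw=[3.3000 3.7500 3.6000 2.4000]
After op 2 tick(10): ref=13.0000 raw=[14.3000 16.2500 15.6000 10.4000]
After op 3 tick(9): ref=22.0000 raw=[24.2000 27.5000 26.4000 17.6000]
After op 4 tick(7): ref=29.0000 raw=[31.9000 36.2500 34.8000 23.2000]
After op 5 tick(7): ref=36.0000 raw=[39.6000 45.0000 43.2000 28.8000]
After op 6 tick(10): ref=46.0000 raw=[50.6000 57.5000 55.2000 36.8000]
After op 7 tick(1): ref=47.0000 raw=[51.7000 58.7500 56.4000 37.6000]
Wrap final raw readings (mod 100): 51.7000 mod 100 = 51.7000; 58.7500 mod 100 = 58.7500; 56.4000 mod 100 = 56.4000; 37.6000 mod 100 = 37.6000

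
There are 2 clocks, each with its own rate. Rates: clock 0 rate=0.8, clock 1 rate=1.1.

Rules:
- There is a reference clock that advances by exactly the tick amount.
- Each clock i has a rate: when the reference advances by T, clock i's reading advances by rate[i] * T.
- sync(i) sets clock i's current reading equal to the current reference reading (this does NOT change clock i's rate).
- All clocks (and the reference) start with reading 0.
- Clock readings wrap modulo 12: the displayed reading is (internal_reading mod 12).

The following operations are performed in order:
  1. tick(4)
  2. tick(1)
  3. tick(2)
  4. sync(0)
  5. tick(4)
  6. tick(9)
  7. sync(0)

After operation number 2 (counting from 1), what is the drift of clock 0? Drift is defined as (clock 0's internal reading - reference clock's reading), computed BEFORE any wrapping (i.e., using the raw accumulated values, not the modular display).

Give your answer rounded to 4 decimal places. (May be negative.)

Answer: -1.0000

Derivation:
After op 1 tick(4): ref=4.0000 raw=[3.2000 4.4000]
After op 2 tick(1): ref=5.0000 raw=[4.0000 5.5000]
Drift of clock 0 after op 2: 4.0000 - 5.0000 = -1.0000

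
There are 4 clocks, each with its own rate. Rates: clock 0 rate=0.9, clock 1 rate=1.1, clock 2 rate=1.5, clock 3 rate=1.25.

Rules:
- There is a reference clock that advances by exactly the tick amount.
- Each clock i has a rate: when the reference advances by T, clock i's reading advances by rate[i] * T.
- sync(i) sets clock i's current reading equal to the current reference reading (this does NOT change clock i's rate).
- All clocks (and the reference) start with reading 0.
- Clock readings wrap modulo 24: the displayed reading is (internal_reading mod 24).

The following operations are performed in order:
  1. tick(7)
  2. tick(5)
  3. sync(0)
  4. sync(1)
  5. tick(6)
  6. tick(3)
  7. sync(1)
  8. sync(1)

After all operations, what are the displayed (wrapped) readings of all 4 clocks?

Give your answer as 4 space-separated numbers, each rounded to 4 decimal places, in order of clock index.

Answer: 20.1000 21.0000 7.5000 2.2500

Derivation:
After op 1 tick(7): ref=7.0000 raw=[6.3000 7.7000 10.5000 8.7500]
After op 2 tick(5): ref=12.0000 raw=[10.8000 13.2000 18.0000 15.0000]
After op 3 sync(0): ref=12.0000 raw=[12.0000 13.2000 18.0000 15.0000]
After op 4 sync(1): ref=12.0000 raw=[12.0000 12.0000 18.0000 15.0000]
After op 5 tick(6): ref=18.0000 raw=[17.4000 18.6000 27.0000 22.5000]
After op 6 tick(3): ref=21.0000 raw=[20.1000 21.9000 31.5000 26.2500]
After op 7 sync(1): ref=21.0000 raw=[20.1000 21.0000 31.5000 26.2500]
After op 8 sync(1): ref=21.0000 raw=[20.1000 21.0000 31.5000 26.2500]
Wrap final raw readings (mod 24): 20.1000 mod 24 = 20.1000; 21.0000 mod 24 = 21.0000; 31.5000 mod 24 = 7.5000; 26.2500 mod 24 = 2.2500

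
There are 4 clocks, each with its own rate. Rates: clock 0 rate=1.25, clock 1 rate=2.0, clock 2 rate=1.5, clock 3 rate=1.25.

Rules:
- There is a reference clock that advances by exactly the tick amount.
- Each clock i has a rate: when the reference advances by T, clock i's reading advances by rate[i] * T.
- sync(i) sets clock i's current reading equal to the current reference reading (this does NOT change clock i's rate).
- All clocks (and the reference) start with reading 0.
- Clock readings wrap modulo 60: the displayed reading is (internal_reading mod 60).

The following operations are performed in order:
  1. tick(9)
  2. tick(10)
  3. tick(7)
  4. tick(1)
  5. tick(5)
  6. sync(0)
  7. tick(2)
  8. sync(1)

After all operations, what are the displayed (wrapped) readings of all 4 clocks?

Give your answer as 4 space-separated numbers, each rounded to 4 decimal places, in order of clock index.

Answer: 34.5000 34.0000 51.0000 42.5000

Derivation:
After op 1 tick(9): ref=9.0000 raw=[11.2500 18.0000 13.5000 11.2500]
After op 2 tick(10): ref=19.0000 raw=[23.7500 38.0000 28.5000 23.7500]
After op 3 tick(7): ref=26.0000 raw=[32.5000 52.0000 39.0000 32.5000]
After op 4 tick(1): ref=27.0000 raw=[33.7500 54.0000 40.5000 33.7500]
After op 5 tick(5): ref=32.0000 raw=[40.0000 64.0000 48.0000 40.0000]
After op 6 sync(0): ref=32.0000 raw=[32.0000 64.0000 48.0000 40.0000]
After op 7 tick(2): ref=34.0000 raw=[34.5000 68.0000 51.0000 42.5000]
After op 8 sync(1): ref=34.0000 raw=[34.5000 34.0000 51.0000 42.5000]
Wrap final raw readings (mod 60): 34.5000 mod 60 = 34.5000; 34.0000 mod 60 = 34.0000; 51.0000 mod 60 = 51.0000; 42.5000 mod 60 = 42.5000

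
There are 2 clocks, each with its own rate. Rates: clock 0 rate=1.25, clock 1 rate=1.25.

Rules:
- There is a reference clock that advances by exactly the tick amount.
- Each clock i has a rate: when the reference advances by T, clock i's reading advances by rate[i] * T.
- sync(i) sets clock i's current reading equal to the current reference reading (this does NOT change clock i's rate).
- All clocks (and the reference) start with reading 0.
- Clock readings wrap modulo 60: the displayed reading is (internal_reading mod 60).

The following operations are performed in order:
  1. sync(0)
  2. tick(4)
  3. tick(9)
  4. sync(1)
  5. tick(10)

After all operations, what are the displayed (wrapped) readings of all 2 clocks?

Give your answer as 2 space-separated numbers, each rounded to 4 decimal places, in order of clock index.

Answer: 28.7500 25.5000

Derivation:
After op 1 sync(0): ref=0.0000 raw=[0.0000 0.0000]
After op 2 tick(4): ref=4.0000 raw=[5.0000 5.0000]
After op 3 tick(9): ref=13.0000 raw=[16.2500 16.2500]
After op 4 sync(1): ref=13.0000 raw=[16.2500 13.0000]
After op 5 tick(10): ref=23.0000 raw=[28.7500 25.5000]
Wrap final raw readings (mod 60): 28.7500 mod 60 = 28.7500; 25.5000 mod 60 = 25.5000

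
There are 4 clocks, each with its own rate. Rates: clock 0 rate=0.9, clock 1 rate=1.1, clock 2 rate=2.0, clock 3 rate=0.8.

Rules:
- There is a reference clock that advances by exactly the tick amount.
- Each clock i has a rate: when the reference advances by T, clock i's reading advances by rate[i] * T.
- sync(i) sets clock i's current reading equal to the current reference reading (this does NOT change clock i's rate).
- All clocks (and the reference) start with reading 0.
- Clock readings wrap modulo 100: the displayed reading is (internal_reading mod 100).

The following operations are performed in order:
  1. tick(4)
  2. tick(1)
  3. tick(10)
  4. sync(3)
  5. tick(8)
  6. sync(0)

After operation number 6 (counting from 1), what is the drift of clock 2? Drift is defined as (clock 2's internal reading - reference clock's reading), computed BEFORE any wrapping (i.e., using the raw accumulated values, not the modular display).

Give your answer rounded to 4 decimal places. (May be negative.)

Answer: 23.0000

Derivation:
After op 1 tick(4): ref=4.0000 raw=[3.6000 4.4000 8.0000 3.2000]
After op 2 tick(1): ref=5.0000 raw=[4.5000 5.5000 10.0000 4.0000]
After op 3 tick(10): ref=15.0000 raw=[13.5000 16.5000 30.0000 12.0000]
After op 4 sync(3): ref=15.0000 raw=[13.5000 16.5000 30.0000 15.0000]
After op 5 tick(8): ref=23.0000 raw=[20.7000 25.3000 46.0000 21.4000]
After op 6 sync(0): ref=23.0000 raw=[23.0000 25.3000 46.0000 21.4000]
Drift of clock 2 after op 6: 46.0000 - 23.0000 = 23.0000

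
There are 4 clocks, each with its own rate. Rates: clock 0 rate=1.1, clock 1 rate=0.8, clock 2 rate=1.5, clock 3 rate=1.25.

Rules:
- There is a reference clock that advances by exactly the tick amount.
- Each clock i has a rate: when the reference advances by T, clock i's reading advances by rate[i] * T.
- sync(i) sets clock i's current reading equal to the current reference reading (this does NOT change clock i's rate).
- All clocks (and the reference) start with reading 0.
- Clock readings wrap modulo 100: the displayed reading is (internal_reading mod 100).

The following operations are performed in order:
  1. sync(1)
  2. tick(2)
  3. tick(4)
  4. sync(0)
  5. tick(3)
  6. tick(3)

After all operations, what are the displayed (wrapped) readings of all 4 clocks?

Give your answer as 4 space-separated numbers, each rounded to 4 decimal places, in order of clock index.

After op 1 sync(1): ref=0.0000 raw=[0.0000 0.0000 0.0000 0.0000]
After op 2 tick(2): ref=2.0000 raw=[2.2000 1.6000 3.0000 2.5000]
After op 3 tick(4): ref=6.0000 raw=[6.6000 4.8000 9.0000 7.5000]
After op 4 sync(0): ref=6.0000 raw=[6.0000 4.8000 9.0000 7.5000]
After op 5 tick(3): ref=9.0000 raw=[9.3000 7.2000 13.5000 11.2500]
After op 6 tick(3): ref=12.0000 raw=[12.6000 9.6000 18.0000 15.0000]
Wrap final raw readings (mod 100): 12.6000 mod 100 = 12.6000; 9.6000 mod 100 = 9.6000; 18.0000 mod 100 = 18.0000; 15.0000 mod 100 = 15.0000

Answer: 12.6000 9.6000 18.0000 15.0000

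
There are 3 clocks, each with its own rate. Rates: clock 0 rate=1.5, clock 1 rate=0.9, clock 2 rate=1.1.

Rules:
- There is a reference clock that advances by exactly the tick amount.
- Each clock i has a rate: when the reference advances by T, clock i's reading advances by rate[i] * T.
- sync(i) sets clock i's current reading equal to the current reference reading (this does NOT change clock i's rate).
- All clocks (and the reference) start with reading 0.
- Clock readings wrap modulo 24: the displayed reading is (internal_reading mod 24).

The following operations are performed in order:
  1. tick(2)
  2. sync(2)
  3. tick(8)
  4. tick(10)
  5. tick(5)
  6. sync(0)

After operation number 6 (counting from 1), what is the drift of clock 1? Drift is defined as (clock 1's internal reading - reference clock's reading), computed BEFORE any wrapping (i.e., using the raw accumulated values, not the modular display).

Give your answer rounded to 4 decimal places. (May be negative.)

After op 1 tick(2): ref=2.0000 raw=[3.0000 1.8000 2.2000]
After op 2 sync(2): ref=2.0000 raw=[3.0000 1.8000 2.0000]
After op 3 tick(8): ref=10.0000 raw=[15.0000 9.0000 10.8000]
After op 4 tick(10): ref=20.0000 raw=[30.0000 18.0000 21.8000]
After op 5 tick(5): ref=25.0000 raw=[37.5000 22.5000 27.3000]
After op 6 sync(0): ref=25.0000 raw=[25.0000 22.5000 27.3000]
Drift of clock 1 after op 6: 22.5000 - 25.0000 = -2.5000

Answer: -2.5000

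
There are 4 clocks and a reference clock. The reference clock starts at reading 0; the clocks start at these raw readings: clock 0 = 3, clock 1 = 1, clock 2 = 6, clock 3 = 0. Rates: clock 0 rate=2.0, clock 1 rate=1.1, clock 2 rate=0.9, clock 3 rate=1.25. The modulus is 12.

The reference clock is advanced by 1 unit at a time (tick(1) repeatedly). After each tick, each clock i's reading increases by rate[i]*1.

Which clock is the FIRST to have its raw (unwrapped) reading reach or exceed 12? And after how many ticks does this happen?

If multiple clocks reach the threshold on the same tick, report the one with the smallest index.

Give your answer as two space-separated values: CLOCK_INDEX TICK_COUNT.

Answer: 0 5

Derivation:
clock 0: start=3, rate=2.0, needs 12-3 = 9; ticks = ceil(9/2.0) = ceil(4.5000) = 5; reading at tick 5 = 3 + 2.0*5 = 13.0000
clock 1: start=1, rate=1.1, needs 12-1 = 11; ticks = ceil(11/1.1) = ceil(10.0000) = 10; reading at tick 10 = 1 + 1.1*10 = 12.0000
clock 2: start=6, rate=0.9, needs 12-6 = 6; ticks = ceil(6/0.9) = ceil(6.6667) = 7; reading at tick 7 = 6 + 0.9*7 = 12.3000
clock 3: start=0, rate=1.25, needs 12-0 = 12; ticks = ceil(12/1.25) = ceil(9.6000) = 10; reading at tick 10 = 0 + 1.25*10 = 12.5000
Minimum tick count = 5; winners = [0]; smallest index = 0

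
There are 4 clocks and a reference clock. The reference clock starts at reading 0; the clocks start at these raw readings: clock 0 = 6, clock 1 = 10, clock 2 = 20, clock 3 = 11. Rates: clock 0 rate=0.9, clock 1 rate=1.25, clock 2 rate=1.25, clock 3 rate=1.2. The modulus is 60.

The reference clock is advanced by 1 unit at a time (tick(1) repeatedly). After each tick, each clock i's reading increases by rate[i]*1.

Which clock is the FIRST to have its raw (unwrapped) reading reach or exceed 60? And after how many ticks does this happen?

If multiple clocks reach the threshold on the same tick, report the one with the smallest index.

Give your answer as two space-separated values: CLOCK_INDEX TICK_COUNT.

Answer: 2 32

Derivation:
clock 0: start=6, rate=0.9, needs 60-6 = 54; ticks = ceil(54/0.9) = ceil(60.0000) = 60; reading at tick 60 = 6 + 0.9*60 = 60.0000
clock 1: start=10, rate=1.25, needs 60-10 = 50; ticks = ceil(50/1.25) = ceil(40.0000) = 40; reading at tick 40 = 10 + 1.25*40 = 60.0000
clock 2: start=20, rate=1.25, needs 60-20 = 40; ticks = ceil(40/1.25) = ceil(32.0000) = 32; reading at tick 32 = 20 + 1.25*32 = 60.0000
clock 3: start=11, rate=1.2, needs 60-11 = 49; ticks = ceil(49/1.2) = ceil(40.8333) = 41; reading at tick 41 = 11 + 1.2*41 = 60.2000
Minimum tick count = 32; winners = [2]; smallest index = 2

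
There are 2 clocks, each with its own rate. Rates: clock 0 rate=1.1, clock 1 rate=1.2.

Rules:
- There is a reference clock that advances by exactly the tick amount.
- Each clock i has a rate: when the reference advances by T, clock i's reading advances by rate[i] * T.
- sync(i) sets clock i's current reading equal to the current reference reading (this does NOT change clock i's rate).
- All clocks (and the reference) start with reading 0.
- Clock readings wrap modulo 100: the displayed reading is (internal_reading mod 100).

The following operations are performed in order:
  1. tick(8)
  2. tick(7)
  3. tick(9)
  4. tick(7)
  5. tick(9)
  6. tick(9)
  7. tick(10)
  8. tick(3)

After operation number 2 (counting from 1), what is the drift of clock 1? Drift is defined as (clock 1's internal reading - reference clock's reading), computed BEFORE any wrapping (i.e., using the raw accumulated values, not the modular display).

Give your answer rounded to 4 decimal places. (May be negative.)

After op 1 tick(8): ref=8.0000 raw=[8.8000 9.6000]
After op 2 tick(7): ref=15.0000 raw=[16.5000 18.0000]
Drift of clock 1 after op 2: 18.0000 - 15.0000 = 3.0000

Answer: 3.0000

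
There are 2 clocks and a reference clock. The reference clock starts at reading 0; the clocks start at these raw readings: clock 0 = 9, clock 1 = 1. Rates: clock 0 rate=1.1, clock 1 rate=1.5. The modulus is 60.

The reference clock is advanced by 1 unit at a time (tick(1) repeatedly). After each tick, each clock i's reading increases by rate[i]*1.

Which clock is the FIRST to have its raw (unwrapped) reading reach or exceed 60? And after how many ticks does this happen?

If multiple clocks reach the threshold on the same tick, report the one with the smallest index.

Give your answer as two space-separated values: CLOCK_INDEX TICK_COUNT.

Answer: 1 40

Derivation:
clock 0: start=9, rate=1.1, needs 60-9 = 51; ticks = ceil(51/1.1) = ceil(46.3636) = 47; reading at tick 47 = 9 + 1.1*47 = 60.7000
clock 1: start=1, rate=1.5, needs 60-1 = 59; ticks = ceil(59/1.5) = ceil(39.3333) = 40; reading at tick 40 = 1 + 1.5*40 = 61.0000
Minimum tick count = 40; winners = [1]; smallest index = 1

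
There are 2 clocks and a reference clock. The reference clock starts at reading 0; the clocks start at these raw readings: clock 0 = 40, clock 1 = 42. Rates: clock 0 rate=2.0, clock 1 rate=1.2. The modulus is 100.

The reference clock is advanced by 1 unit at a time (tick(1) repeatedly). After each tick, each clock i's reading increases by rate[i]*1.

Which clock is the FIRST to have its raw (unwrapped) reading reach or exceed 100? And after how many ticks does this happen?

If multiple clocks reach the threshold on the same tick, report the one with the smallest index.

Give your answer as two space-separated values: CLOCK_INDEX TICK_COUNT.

Answer: 0 30

Derivation:
clock 0: start=40, rate=2.0, needs 100-40 = 60; ticks = ceil(60/2.0) = ceil(30.0000) = 30; reading at tick 30 = 40 + 2.0*30 = 100.0000
clock 1: start=42, rate=1.2, needs 100-42 = 58; ticks = ceil(58/1.2) = ceil(48.3333) = 49; reading at tick 49 = 42 + 1.2*49 = 100.8000
Minimum tick count = 30; winners = [0]; smallest index = 0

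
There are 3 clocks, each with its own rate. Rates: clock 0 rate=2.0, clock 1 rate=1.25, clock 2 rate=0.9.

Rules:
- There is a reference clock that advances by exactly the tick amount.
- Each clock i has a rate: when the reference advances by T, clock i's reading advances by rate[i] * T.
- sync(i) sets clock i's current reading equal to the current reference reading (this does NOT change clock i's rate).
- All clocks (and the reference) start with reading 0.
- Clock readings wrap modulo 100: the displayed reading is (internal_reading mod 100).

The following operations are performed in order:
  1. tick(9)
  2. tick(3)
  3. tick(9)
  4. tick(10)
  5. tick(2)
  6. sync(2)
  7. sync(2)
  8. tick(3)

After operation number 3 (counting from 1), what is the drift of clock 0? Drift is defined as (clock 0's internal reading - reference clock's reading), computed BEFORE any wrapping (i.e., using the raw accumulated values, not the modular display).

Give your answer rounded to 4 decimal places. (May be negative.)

After op 1 tick(9): ref=9.0000 raw=[18.0000 11.2500 8.1000]
After op 2 tick(3): ref=12.0000 raw=[24.0000 15.0000 10.8000]
After op 3 tick(9): ref=21.0000 raw=[42.0000 26.2500 18.9000]
Drift of clock 0 after op 3: 42.0000 - 21.0000 = 21.0000

Answer: 21.0000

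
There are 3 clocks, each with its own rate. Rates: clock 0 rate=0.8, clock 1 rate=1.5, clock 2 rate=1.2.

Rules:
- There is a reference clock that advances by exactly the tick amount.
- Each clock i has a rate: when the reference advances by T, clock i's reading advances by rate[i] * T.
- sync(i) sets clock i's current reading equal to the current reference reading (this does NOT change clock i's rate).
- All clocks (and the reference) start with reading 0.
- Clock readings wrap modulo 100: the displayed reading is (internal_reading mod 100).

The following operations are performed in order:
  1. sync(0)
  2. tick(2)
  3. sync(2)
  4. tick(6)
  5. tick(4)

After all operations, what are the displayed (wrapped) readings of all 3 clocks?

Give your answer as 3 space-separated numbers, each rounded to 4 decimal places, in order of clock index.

Answer: 9.6000 18.0000 14.0000

Derivation:
After op 1 sync(0): ref=0.0000 raw=[0.0000 0.0000 0.0000]
After op 2 tick(2): ref=2.0000 raw=[1.6000 3.0000 2.4000]
After op 3 sync(2): ref=2.0000 raw=[1.6000 3.0000 2.0000]
After op 4 tick(6): ref=8.0000 raw=[6.4000 12.0000 9.2000]
After op 5 tick(4): ref=12.0000 raw=[9.6000 18.0000 14.0000]
Wrap final raw readings (mod 100): 9.6000 mod 100 = 9.6000; 18.0000 mod 100 = 18.0000; 14.0000 mod 100 = 14.0000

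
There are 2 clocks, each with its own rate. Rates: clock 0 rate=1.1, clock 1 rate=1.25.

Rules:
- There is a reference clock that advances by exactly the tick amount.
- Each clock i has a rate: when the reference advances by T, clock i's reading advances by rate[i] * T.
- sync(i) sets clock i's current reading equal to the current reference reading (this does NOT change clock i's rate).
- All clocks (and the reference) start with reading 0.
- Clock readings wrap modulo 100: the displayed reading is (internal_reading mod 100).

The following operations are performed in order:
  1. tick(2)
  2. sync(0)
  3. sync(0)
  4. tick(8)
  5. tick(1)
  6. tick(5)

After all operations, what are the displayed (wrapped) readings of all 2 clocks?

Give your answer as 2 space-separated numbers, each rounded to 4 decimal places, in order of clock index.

Answer: 17.4000 20.0000

Derivation:
After op 1 tick(2): ref=2.0000 raw=[2.2000 2.5000]
After op 2 sync(0): ref=2.0000 raw=[2.0000 2.5000]
After op 3 sync(0): ref=2.0000 raw=[2.0000 2.5000]
After op 4 tick(8): ref=10.0000 raw=[10.8000 12.5000]
After op 5 tick(1): ref=11.0000 raw=[11.9000 13.7500]
After op 6 tick(5): ref=16.0000 raw=[17.4000 20.0000]
Wrap final raw readings (mod 100): 17.4000 mod 100 = 17.4000; 20.0000 mod 100 = 20.0000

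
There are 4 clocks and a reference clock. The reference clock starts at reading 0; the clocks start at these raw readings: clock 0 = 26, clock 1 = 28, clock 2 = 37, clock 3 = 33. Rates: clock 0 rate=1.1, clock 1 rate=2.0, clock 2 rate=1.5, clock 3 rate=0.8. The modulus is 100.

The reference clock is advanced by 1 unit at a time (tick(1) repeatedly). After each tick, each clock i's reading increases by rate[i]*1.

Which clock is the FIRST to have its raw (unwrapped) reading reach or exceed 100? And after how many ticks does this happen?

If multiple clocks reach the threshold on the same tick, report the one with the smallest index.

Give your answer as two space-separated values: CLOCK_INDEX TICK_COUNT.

clock 0: start=26, rate=1.1, needs 100-26 = 74; ticks = ceil(74/1.1) = ceil(67.2727) = 68; reading at tick 68 = 26 + 1.1*68 = 100.8000
clock 1: start=28, rate=2.0, needs 100-28 = 72; ticks = ceil(72/2.0) = ceil(36.0000) = 36; reading at tick 36 = 28 + 2.0*36 = 100.0000
clock 2: start=37, rate=1.5, needs 100-37 = 63; ticks = ceil(63/1.5) = ceil(42.0000) = 42; reading at tick 42 = 37 + 1.5*42 = 100.0000
clock 3: start=33, rate=0.8, needs 100-33 = 67; ticks = ceil(67/0.8) = ceil(83.7500) = 84; reading at tick 84 = 33 + 0.8*84 = 100.2000
Minimum tick count = 36; winners = [1]; smallest index = 1

Answer: 1 36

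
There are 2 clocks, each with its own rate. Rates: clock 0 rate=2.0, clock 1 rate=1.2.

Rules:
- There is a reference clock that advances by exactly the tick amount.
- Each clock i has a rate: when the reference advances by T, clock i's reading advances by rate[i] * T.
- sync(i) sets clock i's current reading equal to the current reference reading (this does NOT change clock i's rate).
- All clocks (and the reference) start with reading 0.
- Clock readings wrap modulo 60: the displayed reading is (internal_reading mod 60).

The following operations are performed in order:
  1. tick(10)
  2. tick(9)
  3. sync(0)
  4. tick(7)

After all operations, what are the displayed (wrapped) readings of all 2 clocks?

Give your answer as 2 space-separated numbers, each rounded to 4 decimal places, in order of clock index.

After op 1 tick(10): ref=10.0000 raw=[20.0000 12.0000]
After op 2 tick(9): ref=19.0000 raw=[38.0000 22.8000]
After op 3 sync(0): ref=19.0000 raw=[19.0000 22.8000]
After op 4 tick(7): ref=26.0000 raw=[33.0000 31.2000]
Wrap final raw readings (mod 60): 33.0000 mod 60 = 33.0000; 31.2000 mod 60 = 31.2000

Answer: 33.0000 31.2000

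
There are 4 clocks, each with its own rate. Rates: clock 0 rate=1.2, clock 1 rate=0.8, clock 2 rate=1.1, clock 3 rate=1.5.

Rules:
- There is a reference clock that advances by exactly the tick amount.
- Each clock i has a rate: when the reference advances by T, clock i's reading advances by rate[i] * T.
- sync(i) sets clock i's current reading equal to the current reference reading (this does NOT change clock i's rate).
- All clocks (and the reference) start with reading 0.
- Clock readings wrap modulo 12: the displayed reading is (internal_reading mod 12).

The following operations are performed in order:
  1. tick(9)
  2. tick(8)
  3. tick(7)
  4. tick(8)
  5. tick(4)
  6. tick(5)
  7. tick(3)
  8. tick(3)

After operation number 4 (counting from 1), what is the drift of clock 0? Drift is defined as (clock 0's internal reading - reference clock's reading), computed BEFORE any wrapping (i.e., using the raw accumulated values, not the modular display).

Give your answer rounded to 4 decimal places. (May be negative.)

Answer: 6.4000

Derivation:
After op 1 tick(9): ref=9.0000 raw=[10.8000 7.2000 9.9000 13.5000]
After op 2 tick(8): ref=17.0000 raw=[20.4000 13.6000 18.7000 25.5000]
After op 3 tick(7): ref=24.0000 raw=[28.8000 19.2000 26.4000 36.0000]
After op 4 tick(8): ref=32.0000 raw=[38.4000 25.6000 35.2000 48.0000]
Drift of clock 0 after op 4: 38.4000 - 32.0000 = 6.4000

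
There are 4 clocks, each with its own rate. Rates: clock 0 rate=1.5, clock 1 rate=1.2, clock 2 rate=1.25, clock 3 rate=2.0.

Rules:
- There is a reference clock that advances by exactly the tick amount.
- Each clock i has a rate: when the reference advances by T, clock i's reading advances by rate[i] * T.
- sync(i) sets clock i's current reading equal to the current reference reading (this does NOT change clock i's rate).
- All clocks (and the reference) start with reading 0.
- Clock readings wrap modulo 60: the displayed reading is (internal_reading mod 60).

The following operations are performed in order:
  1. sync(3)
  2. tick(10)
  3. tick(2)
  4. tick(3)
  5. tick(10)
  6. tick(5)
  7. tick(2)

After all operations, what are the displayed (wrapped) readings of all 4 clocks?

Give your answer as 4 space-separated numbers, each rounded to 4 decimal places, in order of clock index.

Answer: 48.0000 38.4000 40.0000 4.0000

Derivation:
After op 1 sync(3): ref=0.0000 raw=[0.0000 0.0000 0.0000 0.0000]
After op 2 tick(10): ref=10.0000 raw=[15.0000 12.0000 12.5000 20.0000]
After op 3 tick(2): ref=12.0000 raw=[18.0000 14.4000 15.0000 24.0000]
After op 4 tick(3): ref=15.0000 raw=[22.5000 18.0000 18.7500 30.0000]
After op 5 tick(10): ref=25.0000 raw=[37.5000 30.0000 31.2500 50.0000]
After op 6 tick(5): ref=30.0000 raw=[45.0000 36.0000 37.5000 60.0000]
After op 7 tick(2): ref=32.0000 raw=[48.0000 38.4000 40.0000 64.0000]
Wrap final raw readings (mod 60): 48.0000 mod 60 = 48.0000; 38.4000 mod 60 = 38.4000; 40.0000 mod 60 = 40.0000; 64.0000 mod 60 = 4.0000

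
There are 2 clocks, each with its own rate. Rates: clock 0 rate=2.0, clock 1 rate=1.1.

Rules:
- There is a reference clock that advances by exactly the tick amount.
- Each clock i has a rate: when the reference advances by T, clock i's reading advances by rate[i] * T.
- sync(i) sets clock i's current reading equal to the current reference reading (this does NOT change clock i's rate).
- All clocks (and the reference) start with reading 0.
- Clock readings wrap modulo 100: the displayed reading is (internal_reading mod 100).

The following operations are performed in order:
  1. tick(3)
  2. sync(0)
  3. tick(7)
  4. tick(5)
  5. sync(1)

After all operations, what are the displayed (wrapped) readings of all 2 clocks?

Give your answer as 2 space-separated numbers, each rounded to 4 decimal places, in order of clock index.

After op 1 tick(3): ref=3.0000 raw=[6.0000 3.3000]
After op 2 sync(0): ref=3.0000 raw=[3.0000 3.3000]
After op 3 tick(7): ref=10.0000 raw=[17.0000 11.0000]
After op 4 tick(5): ref=15.0000 raw=[27.0000 16.5000]
After op 5 sync(1): ref=15.0000 raw=[27.0000 15.0000]
Wrap final raw readings (mod 100): 27.0000 mod 100 = 27.0000; 15.0000 mod 100 = 15.0000

Answer: 27.0000 15.0000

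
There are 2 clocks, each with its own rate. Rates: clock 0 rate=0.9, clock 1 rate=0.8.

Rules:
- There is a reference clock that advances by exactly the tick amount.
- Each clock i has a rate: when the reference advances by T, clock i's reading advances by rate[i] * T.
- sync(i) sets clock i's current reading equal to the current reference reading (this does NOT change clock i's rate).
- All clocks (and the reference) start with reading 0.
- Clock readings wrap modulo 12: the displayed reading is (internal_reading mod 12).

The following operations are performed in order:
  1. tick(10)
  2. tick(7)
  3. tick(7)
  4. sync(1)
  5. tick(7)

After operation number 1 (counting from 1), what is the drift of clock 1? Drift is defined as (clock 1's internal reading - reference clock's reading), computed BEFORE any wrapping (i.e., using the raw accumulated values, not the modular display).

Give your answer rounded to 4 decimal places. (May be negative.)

Answer: -2.0000

Derivation:
After op 1 tick(10): ref=10.0000 raw=[9.0000 8.0000]
Drift of clock 1 after op 1: 8.0000 - 10.0000 = -2.0000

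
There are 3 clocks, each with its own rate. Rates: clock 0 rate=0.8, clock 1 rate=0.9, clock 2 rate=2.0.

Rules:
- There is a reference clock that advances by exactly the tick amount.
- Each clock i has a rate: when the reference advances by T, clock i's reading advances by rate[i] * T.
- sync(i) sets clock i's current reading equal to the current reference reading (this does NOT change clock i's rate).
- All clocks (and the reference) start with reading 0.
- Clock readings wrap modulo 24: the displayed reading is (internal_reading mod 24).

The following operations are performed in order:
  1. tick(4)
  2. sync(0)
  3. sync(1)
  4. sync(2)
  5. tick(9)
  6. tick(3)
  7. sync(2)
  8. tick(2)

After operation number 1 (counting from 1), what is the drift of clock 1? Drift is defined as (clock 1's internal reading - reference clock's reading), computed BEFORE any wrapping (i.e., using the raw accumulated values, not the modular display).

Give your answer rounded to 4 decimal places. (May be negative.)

Answer: -0.4000

Derivation:
After op 1 tick(4): ref=4.0000 raw=[3.2000 3.6000 8.0000]
Drift of clock 1 after op 1: 3.6000 - 4.0000 = -0.4000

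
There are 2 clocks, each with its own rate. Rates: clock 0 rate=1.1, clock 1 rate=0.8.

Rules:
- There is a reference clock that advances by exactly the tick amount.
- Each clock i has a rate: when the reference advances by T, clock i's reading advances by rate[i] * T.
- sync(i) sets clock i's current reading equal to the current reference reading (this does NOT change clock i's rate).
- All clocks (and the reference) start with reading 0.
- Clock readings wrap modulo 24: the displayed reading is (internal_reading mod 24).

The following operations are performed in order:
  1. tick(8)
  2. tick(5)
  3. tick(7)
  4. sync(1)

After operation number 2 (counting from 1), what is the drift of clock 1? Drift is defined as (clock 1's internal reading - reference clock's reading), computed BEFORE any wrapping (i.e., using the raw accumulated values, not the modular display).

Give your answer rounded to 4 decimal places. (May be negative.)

After op 1 tick(8): ref=8.0000 raw=[8.8000 6.4000]
After op 2 tick(5): ref=13.0000 raw=[14.3000 10.4000]
Drift of clock 1 after op 2: 10.4000 - 13.0000 = -2.6000

Answer: -2.6000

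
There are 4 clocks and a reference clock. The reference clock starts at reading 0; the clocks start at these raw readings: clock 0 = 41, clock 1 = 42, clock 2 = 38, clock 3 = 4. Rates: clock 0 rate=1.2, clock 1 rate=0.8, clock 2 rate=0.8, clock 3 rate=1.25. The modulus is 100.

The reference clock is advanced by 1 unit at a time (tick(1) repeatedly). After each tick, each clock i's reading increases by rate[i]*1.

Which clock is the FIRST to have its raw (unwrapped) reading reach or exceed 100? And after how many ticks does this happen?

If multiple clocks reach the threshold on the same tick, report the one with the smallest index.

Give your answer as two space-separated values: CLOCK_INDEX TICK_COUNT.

Answer: 0 50

Derivation:
clock 0: start=41, rate=1.2, needs 100-41 = 59; ticks = ceil(59/1.2) = ceil(49.1667) = 50; reading at tick 50 = 41 + 1.2*50 = 101.0000
clock 1: start=42, rate=0.8, needs 100-42 = 58; ticks = ceil(58/0.8) = ceil(72.5000) = 73; reading at tick 73 = 42 + 0.8*73 = 100.4000
clock 2: start=38, rate=0.8, needs 100-38 = 62; ticks = ceil(62/0.8) = ceil(77.5000) = 78; reading at tick 78 = 38 + 0.8*78 = 100.4000
clock 3: start=4, rate=1.25, needs 100-4 = 96; ticks = ceil(96/1.25) = ceil(76.8000) = 77; reading at tick 77 = 4 + 1.25*77 = 100.2500
Minimum tick count = 50; winners = [0]; smallest index = 0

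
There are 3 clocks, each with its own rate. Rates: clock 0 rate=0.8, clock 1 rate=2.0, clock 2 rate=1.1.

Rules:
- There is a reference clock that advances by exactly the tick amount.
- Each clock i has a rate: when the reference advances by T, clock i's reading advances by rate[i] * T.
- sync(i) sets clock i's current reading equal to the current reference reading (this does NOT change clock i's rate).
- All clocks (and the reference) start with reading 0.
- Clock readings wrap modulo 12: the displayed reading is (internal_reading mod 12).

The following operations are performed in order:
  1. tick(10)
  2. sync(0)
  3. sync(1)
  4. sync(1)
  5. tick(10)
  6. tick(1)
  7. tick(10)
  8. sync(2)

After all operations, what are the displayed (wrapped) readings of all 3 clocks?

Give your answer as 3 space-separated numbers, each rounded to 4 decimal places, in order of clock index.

After op 1 tick(10): ref=10.0000 raw=[8.0000 20.0000 11.0000]
After op 2 sync(0): ref=10.0000 raw=[10.0000 20.0000 11.0000]
After op 3 sync(1): ref=10.0000 raw=[10.0000 10.0000 11.0000]
After op 4 sync(1): ref=10.0000 raw=[10.0000 10.0000 11.0000]
After op 5 tick(10): ref=20.0000 raw=[18.0000 30.0000 22.0000]
After op 6 tick(1): ref=21.0000 raw=[18.8000 32.0000 23.1000]
After op 7 tick(10): ref=31.0000 raw=[26.8000 52.0000 34.1000]
After op 8 sync(2): ref=31.0000 raw=[26.8000 52.0000 31.0000]
Wrap final raw readings (mod 12): 26.8000 mod 12 = 2.8000; 52.0000 mod 12 = 4.0000; 31.0000 mod 12 = 7.0000

Answer: 2.8000 4.0000 7.0000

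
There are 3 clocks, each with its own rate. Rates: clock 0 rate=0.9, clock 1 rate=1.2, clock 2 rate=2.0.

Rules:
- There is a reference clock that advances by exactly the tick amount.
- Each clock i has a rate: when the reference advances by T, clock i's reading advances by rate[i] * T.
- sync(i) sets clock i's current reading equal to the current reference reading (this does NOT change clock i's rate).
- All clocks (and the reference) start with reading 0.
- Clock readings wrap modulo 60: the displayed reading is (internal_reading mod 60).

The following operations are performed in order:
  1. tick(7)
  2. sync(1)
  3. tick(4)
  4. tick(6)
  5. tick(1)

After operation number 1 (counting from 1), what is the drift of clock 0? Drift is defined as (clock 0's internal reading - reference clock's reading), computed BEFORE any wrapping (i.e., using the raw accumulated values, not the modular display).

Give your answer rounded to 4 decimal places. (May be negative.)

Answer: -0.7000

Derivation:
After op 1 tick(7): ref=7.0000 raw=[6.3000 8.4000 14.0000]
Drift of clock 0 after op 1: 6.3000 - 7.0000 = -0.7000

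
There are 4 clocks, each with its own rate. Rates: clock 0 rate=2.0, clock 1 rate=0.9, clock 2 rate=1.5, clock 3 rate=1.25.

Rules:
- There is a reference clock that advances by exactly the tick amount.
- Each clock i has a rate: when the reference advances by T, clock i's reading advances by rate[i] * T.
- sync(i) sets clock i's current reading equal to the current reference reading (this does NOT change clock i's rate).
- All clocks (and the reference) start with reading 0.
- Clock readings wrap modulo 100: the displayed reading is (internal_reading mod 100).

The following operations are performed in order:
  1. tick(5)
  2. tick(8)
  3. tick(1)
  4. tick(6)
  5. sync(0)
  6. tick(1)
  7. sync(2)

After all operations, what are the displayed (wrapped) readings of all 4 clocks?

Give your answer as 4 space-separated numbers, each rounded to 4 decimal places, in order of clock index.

After op 1 tick(5): ref=5.0000 raw=[10.0000 4.5000 7.5000 6.2500]
After op 2 tick(8): ref=13.0000 raw=[26.0000 11.7000 19.5000 16.2500]
After op 3 tick(1): ref=14.0000 raw=[28.0000 12.6000 21.0000 17.5000]
After op 4 tick(6): ref=20.0000 raw=[40.0000 18.0000 30.0000 25.0000]
After op 5 sync(0): ref=20.0000 raw=[20.0000 18.0000 30.0000 25.0000]
After op 6 tick(1): ref=21.0000 raw=[22.0000 18.9000 31.5000 26.2500]
After op 7 sync(2): ref=21.0000 raw=[22.0000 18.9000 21.0000 26.2500]
Wrap final raw readings (mod 100): 22.0000 mod 100 = 22.0000; 18.9000 mod 100 = 18.9000; 21.0000 mod 100 = 21.0000; 26.2500 mod 100 = 26.2500

Answer: 22.0000 18.9000 21.0000 26.2500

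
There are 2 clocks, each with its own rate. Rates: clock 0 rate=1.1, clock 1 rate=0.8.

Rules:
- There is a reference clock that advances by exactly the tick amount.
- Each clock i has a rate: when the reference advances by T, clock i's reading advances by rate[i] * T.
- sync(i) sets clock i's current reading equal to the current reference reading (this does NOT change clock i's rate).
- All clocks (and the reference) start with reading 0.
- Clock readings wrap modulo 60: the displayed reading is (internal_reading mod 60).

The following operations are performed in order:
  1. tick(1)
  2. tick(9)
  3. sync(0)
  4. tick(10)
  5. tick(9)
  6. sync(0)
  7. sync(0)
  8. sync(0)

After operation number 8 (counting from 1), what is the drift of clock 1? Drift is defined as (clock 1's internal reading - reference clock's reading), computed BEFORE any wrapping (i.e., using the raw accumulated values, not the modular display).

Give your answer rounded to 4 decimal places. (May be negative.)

Answer: -5.8000

Derivation:
After op 1 tick(1): ref=1.0000 raw=[1.1000 0.8000]
After op 2 tick(9): ref=10.0000 raw=[11.0000 8.0000]
After op 3 sync(0): ref=10.0000 raw=[10.0000 8.0000]
After op 4 tick(10): ref=20.0000 raw=[21.0000 16.0000]
After op 5 tick(9): ref=29.0000 raw=[30.9000 23.2000]
After op 6 sync(0): ref=29.0000 raw=[29.0000 23.2000]
After op 7 sync(0): ref=29.0000 raw=[29.0000 23.2000]
After op 8 sync(0): ref=29.0000 raw=[29.0000 23.2000]
Drift of clock 1 after op 8: 23.2000 - 29.0000 = -5.8000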